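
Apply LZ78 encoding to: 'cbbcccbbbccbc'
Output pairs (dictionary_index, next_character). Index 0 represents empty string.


LZ78 encoding steps:
Dictionary: {0: ''}
Step 1: w='' (idx 0), next='c' -> output (0, 'c'), add 'c' as idx 1
Step 2: w='' (idx 0), next='b' -> output (0, 'b'), add 'b' as idx 2
Step 3: w='b' (idx 2), next='c' -> output (2, 'c'), add 'bc' as idx 3
Step 4: w='c' (idx 1), next='c' -> output (1, 'c'), add 'cc' as idx 4
Step 5: w='b' (idx 2), next='b' -> output (2, 'b'), add 'bb' as idx 5
Step 6: w='bc' (idx 3), next='c' -> output (3, 'c'), add 'bcc' as idx 6
Step 7: w='bc' (idx 3), end of input -> output (3, '')


Encoded: [(0, 'c'), (0, 'b'), (2, 'c'), (1, 'c'), (2, 'b'), (3, 'c'), (3, '')]


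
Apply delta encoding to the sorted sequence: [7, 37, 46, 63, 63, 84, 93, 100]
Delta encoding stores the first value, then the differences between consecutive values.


First value: 7
Deltas:
  37 - 7 = 30
  46 - 37 = 9
  63 - 46 = 17
  63 - 63 = 0
  84 - 63 = 21
  93 - 84 = 9
  100 - 93 = 7


Delta encoded: [7, 30, 9, 17, 0, 21, 9, 7]


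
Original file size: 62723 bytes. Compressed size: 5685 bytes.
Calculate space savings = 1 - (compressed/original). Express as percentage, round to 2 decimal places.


ratio = compressed/original = 5685/62723 = 0.090637
savings = 1 - ratio = 1 - 0.090637 = 0.909363
as a percentage: 0.909363 * 100 = 90.94%

Space savings = 1 - 5685/62723 = 90.94%


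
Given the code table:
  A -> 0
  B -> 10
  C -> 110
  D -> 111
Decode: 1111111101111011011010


Decoding:
111 -> D
111 -> D
110 -> C
111 -> D
10 -> B
110 -> C
110 -> C
10 -> B


Result: DDCDBCCB


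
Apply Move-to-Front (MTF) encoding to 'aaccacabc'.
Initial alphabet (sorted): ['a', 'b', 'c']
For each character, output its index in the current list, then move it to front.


MTF encoding:
'a': index 0 in ['a', 'b', 'c'] -> ['a', 'b', 'c']
'a': index 0 in ['a', 'b', 'c'] -> ['a', 'b', 'c']
'c': index 2 in ['a', 'b', 'c'] -> ['c', 'a', 'b']
'c': index 0 in ['c', 'a', 'b'] -> ['c', 'a', 'b']
'a': index 1 in ['c', 'a', 'b'] -> ['a', 'c', 'b']
'c': index 1 in ['a', 'c', 'b'] -> ['c', 'a', 'b']
'a': index 1 in ['c', 'a', 'b'] -> ['a', 'c', 'b']
'b': index 2 in ['a', 'c', 'b'] -> ['b', 'a', 'c']
'c': index 2 in ['b', 'a', 'c'] -> ['c', 'b', 'a']


Output: [0, 0, 2, 0, 1, 1, 1, 2, 2]


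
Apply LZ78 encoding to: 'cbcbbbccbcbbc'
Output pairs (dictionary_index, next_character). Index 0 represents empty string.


LZ78 encoding steps:
Dictionary: {0: ''}
Step 1: w='' (idx 0), next='c' -> output (0, 'c'), add 'c' as idx 1
Step 2: w='' (idx 0), next='b' -> output (0, 'b'), add 'b' as idx 2
Step 3: w='c' (idx 1), next='b' -> output (1, 'b'), add 'cb' as idx 3
Step 4: w='b' (idx 2), next='b' -> output (2, 'b'), add 'bb' as idx 4
Step 5: w='c' (idx 1), next='c' -> output (1, 'c'), add 'cc' as idx 5
Step 6: w='b' (idx 2), next='c' -> output (2, 'c'), add 'bc' as idx 6
Step 7: w='bb' (idx 4), next='c' -> output (4, 'c'), add 'bbc' as idx 7


Encoded: [(0, 'c'), (0, 'b'), (1, 'b'), (2, 'b'), (1, 'c'), (2, 'c'), (4, 'c')]


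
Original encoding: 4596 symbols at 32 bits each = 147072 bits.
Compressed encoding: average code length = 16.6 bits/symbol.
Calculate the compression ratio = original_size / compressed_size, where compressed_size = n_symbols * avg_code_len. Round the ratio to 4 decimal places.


original_size = n_symbols * orig_bits = 4596 * 32 = 147072 bits
compressed_size = n_symbols * avg_code_len = 4596 * 16.6 = 76293.6 bits
ratio = original_size / compressed_size = 147072 / 76293.6 = 1.9277

Compression ratio = 1.9277


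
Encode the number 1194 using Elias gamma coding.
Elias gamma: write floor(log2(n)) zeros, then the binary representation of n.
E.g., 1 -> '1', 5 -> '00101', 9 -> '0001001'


num_bits = floor(log2(1194)) + 1 = 11
leading_zeros = num_bits - 1 = 10
binary(1194) = 10010101010

Elias gamma(1194) = '0000000000' + '10010101010' = 000000000010010101010 (21 bits)


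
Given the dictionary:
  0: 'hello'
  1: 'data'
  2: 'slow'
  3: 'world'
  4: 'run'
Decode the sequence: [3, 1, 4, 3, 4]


Look up each index in the dictionary:
  3 -> 'world'
  1 -> 'data'
  4 -> 'run'
  3 -> 'world'
  4 -> 'run'

Decoded: "world data run world run"


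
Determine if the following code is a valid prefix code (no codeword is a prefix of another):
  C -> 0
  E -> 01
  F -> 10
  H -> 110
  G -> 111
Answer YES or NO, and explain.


Checking each pair (does one codeword prefix another?):
  C='0' vs E='01': prefix -- VIOLATION

NO -- this is NOT a valid prefix code. C (0) is a prefix of E (01).


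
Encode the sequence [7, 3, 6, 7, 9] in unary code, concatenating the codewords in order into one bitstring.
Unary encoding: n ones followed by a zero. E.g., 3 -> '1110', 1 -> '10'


Encode each number as n ones followed by a terminating 0:
  7 -> 11111110 (8 bits)
  3 -> 1110 (4 bits)
  6 -> 1111110 (7 bits)
  7 -> 11111110 (8 bits)
  9 -> 1111111110 (10 bits)
Total length = 8 + 4 + 7 + 8 + 10 = 37 bits.

Unary([7, 3, 6, 7, 9]) = 1111111011101111110111111101111111110 (37 bits)


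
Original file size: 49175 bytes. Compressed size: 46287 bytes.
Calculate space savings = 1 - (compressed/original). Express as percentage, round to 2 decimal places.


ratio = compressed/original = 46287/49175 = 0.941271
savings = 1 - ratio = 1 - 0.941271 = 0.058729
as a percentage: 0.058729 * 100 = 5.87%

Space savings = 1 - 46287/49175 = 5.87%


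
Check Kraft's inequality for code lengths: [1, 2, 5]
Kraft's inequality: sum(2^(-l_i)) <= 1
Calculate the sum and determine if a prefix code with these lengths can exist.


Sum = 2^(-1) + 2^(-2) + 2^(-5)
    = 0.5 + 0.25 + 0.03125
    = 25/32 = 0.78125
Since 0.78125 <= 1, Kraft's inequality IS satisfied.
A prefix code with these lengths CAN exist.

Kraft sum = 0.78125. Satisfied.


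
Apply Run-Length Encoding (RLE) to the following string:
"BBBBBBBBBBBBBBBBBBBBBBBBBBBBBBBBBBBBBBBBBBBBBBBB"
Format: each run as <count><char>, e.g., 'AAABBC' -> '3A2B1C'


Scanning runs left to right:
  i=0: run of 'B' x 48 -> '48B'

RLE = 48B


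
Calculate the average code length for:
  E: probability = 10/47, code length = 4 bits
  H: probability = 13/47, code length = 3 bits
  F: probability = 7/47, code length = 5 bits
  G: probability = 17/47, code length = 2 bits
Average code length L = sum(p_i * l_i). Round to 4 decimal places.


Weighted contributions p_i * l_i:
  E: (10/47) * 4 = 40/47
  H: (13/47) * 3 = 39/47
  F: (7/47) * 5 = 35/47
  G: (17/47) * 2 = 34/47
Sum = (40 + 39 + 35 + 34)/47 = 148/47

L = 148/47 = 3.1489 bits/symbol


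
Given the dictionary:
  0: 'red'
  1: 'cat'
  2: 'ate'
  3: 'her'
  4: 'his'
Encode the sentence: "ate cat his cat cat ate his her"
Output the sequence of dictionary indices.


Look up each word in the dictionary:
  'ate' -> 2
  'cat' -> 1
  'his' -> 4
  'cat' -> 1
  'cat' -> 1
  'ate' -> 2
  'his' -> 4
  'her' -> 3

Encoded: [2, 1, 4, 1, 1, 2, 4, 3]


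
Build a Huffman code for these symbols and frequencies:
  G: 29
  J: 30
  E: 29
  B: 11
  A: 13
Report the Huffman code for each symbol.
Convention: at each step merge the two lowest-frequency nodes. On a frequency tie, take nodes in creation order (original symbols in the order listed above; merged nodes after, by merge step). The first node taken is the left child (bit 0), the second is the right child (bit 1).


Huffman tree construction:
Step 1: Merge B(11) + A(13) = 24
Step 2: Merge (B+A)(24) + G(29) = 53
Step 3: Merge E(29) + J(30) = 59
Step 4: Merge ((B+A)+G)(53) + (E+J)(59) = 112
Read each symbol's code off the tree from the root (left child = 0, right child = 1).

Codes:
  G: 01 (length 2)
  J: 11 (length 2)
  E: 10 (length 2)
  B: 000 (length 3)
  A: 001 (length 3)
Average code length: 248/112 = 2.2143 bits/symbol


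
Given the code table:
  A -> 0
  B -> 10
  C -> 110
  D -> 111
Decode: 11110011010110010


Decoding:
111 -> D
10 -> B
0 -> A
110 -> C
10 -> B
110 -> C
0 -> A
10 -> B


Result: DBACBCAB


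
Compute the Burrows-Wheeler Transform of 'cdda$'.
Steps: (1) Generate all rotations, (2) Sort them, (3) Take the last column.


Rotations (sorted):
  0: $cdda -> last char: a
  1: a$cdd -> last char: d
  2: cdda$ -> last char: $
  3: da$cd -> last char: d
  4: dda$c -> last char: c


BWT = ad$dc


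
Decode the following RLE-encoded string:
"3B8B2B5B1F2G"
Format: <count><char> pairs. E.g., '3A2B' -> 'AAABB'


Expanding each <count><char> pair:
  3B -> 'BBB'
  8B -> 'BBBBBBBB'
  2B -> 'BB'
  5B -> 'BBBBB'
  1F -> 'F'
  2G -> 'GG'

Decoded = BBBBBBBBBBBBBBBBBBFGG


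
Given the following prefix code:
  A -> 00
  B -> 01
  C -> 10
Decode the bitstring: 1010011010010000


Decoding step by step:
Bits 10 -> C
Bits 10 -> C
Bits 01 -> B
Bits 10 -> C
Bits 10 -> C
Bits 01 -> B
Bits 00 -> A
Bits 00 -> A


Decoded message: CCBCCBAA


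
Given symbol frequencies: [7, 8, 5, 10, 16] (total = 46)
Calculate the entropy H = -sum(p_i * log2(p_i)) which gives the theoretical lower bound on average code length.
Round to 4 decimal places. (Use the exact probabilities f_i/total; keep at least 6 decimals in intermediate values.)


Per-symbol terms -p_i * log2(p_i) with p_i = f_i/46:
  p = 7/46 = 0.152174: log2(p) = -2.716207, -p*log2(p) = 0.413336
  p = 8/46 = 0.173913: log2(p) = -2.523562, -p*log2(p) = 0.438880
  p = 5/46 = 0.108696: log2(p) = -3.201634, -p*log2(p) = 0.348004
  p = 10/46 = 0.217391: log2(p) = -2.201634, -p*log2(p) = 0.478616
  p = 16/46 = 0.347826: log2(p) = -1.523562, -p*log2(p) = 0.529935
H = 0.413336 + 0.438880 + 0.348004 + 0.478616 + 0.529935 = 2.208771

H = 2.2088 bits/symbol


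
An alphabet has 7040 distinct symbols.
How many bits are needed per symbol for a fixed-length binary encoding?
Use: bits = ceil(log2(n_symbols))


log2(7040) = 12.7814
Bracket: 2^12 = 4096 < 7040 <= 2^13 = 8192
So ceil(log2(7040)) = 13

bits = ceil(log2(7040)) = ceil(12.7814) = 13 bits


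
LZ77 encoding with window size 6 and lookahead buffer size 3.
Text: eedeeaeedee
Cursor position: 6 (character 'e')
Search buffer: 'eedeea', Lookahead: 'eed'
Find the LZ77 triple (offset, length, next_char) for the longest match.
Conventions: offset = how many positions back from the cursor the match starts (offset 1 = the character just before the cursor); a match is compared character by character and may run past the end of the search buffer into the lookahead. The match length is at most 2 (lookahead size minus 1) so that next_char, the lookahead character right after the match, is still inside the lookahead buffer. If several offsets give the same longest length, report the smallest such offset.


Try each offset into the search buffer:
  offset=1 (pos 5, char 'a'): match length 0
  offset=2 (pos 4, char 'e'): match length 1
  offset=3 (pos 3, char 'e'): match length 2
  offset=4 (pos 2, char 'd'): match length 0
  offset=5 (pos 1, char 'e'): match length 1
  offset=6 (pos 0, char 'e'): match length 2
Longest match has length 2, found at offsets 3, 6; take the smallest, offset 3.
next_char = character at position 6 + 2 = 8 -> 'd'

Best match: offset=3, length=2 (matching 'ee' starting at position 3)
LZ77 triple: (3, 2, 'd')


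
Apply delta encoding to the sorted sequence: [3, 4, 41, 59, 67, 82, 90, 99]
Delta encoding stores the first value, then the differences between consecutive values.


First value: 3
Deltas:
  4 - 3 = 1
  41 - 4 = 37
  59 - 41 = 18
  67 - 59 = 8
  82 - 67 = 15
  90 - 82 = 8
  99 - 90 = 9


Delta encoded: [3, 1, 37, 18, 8, 15, 8, 9]


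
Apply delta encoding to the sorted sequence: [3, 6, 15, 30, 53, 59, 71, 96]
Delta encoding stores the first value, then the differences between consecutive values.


First value: 3
Deltas:
  6 - 3 = 3
  15 - 6 = 9
  30 - 15 = 15
  53 - 30 = 23
  59 - 53 = 6
  71 - 59 = 12
  96 - 71 = 25


Delta encoded: [3, 3, 9, 15, 23, 6, 12, 25]


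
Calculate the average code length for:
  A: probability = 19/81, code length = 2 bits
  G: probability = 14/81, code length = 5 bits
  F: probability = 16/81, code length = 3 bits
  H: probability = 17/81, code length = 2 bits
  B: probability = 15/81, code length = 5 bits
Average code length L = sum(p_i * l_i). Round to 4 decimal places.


Weighted contributions p_i * l_i:
  A: (19/81) * 2 = 38/81
  G: (14/81) * 5 = 70/81
  F: (16/81) * 3 = 48/81
  H: (17/81) * 2 = 34/81
  B: (15/81) * 5 = 75/81
Sum = (38 + 70 + 48 + 34 + 75)/81 = 265/81

L = 265/81 = 3.2716 bits/symbol


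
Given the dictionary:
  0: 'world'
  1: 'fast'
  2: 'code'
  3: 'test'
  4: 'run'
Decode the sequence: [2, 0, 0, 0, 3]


Look up each index in the dictionary:
  2 -> 'code'
  0 -> 'world'
  0 -> 'world'
  0 -> 'world'
  3 -> 'test'

Decoded: "code world world world test"


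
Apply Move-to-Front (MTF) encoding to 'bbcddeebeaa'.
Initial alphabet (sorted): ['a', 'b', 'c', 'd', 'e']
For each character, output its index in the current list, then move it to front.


MTF encoding:
'b': index 1 in ['a', 'b', 'c', 'd', 'e'] -> ['b', 'a', 'c', 'd', 'e']
'b': index 0 in ['b', 'a', 'c', 'd', 'e'] -> ['b', 'a', 'c', 'd', 'e']
'c': index 2 in ['b', 'a', 'c', 'd', 'e'] -> ['c', 'b', 'a', 'd', 'e']
'd': index 3 in ['c', 'b', 'a', 'd', 'e'] -> ['d', 'c', 'b', 'a', 'e']
'd': index 0 in ['d', 'c', 'b', 'a', 'e'] -> ['d', 'c', 'b', 'a', 'e']
'e': index 4 in ['d', 'c', 'b', 'a', 'e'] -> ['e', 'd', 'c', 'b', 'a']
'e': index 0 in ['e', 'd', 'c', 'b', 'a'] -> ['e', 'd', 'c', 'b', 'a']
'b': index 3 in ['e', 'd', 'c', 'b', 'a'] -> ['b', 'e', 'd', 'c', 'a']
'e': index 1 in ['b', 'e', 'd', 'c', 'a'] -> ['e', 'b', 'd', 'c', 'a']
'a': index 4 in ['e', 'b', 'd', 'c', 'a'] -> ['a', 'e', 'b', 'd', 'c']
'a': index 0 in ['a', 'e', 'b', 'd', 'c'] -> ['a', 'e', 'b', 'd', 'c']


Output: [1, 0, 2, 3, 0, 4, 0, 3, 1, 4, 0]


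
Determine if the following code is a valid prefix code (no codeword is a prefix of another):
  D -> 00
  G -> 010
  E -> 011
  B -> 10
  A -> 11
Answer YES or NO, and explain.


Checking each pair (does one codeword prefix another?):
  D='00' vs G='010': no prefix
  D='00' vs E='011': no prefix
  D='00' vs B='10': no prefix
  D='00' vs A='11': no prefix
  G='010' vs D='00': no prefix
  G='010' vs E='011': no prefix
  G='010' vs B='10': no prefix
  G='010' vs A='11': no prefix
  E='011' vs D='00': no prefix
  E='011' vs G='010': no prefix
  E='011' vs B='10': no prefix
  E='011' vs A='11': no prefix
  B='10' vs D='00': no prefix
  B='10' vs G='010': no prefix
  B='10' vs E='011': no prefix
  B='10' vs A='11': no prefix
  A='11' vs D='00': no prefix
  A='11' vs G='010': no prefix
  A='11' vs E='011': no prefix
  A='11' vs B='10': no prefix
No violation found over all pairs.

YES -- this is a valid prefix code. No codeword is a prefix of any other codeword.


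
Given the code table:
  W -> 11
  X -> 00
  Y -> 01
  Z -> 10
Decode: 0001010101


Decoding:
00 -> X
01 -> Y
01 -> Y
01 -> Y
01 -> Y


Result: XYYYY


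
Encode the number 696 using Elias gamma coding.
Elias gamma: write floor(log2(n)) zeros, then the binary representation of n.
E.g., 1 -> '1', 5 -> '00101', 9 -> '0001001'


num_bits = floor(log2(696)) + 1 = 10
leading_zeros = num_bits - 1 = 9
binary(696) = 1010111000

Elias gamma(696) = '000000000' + '1010111000' = 0000000001010111000 (19 bits)


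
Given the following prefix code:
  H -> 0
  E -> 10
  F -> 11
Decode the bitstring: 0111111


Decoding step by step:
Bits 0 -> H
Bits 11 -> F
Bits 11 -> F
Bits 11 -> F


Decoded message: HFFF


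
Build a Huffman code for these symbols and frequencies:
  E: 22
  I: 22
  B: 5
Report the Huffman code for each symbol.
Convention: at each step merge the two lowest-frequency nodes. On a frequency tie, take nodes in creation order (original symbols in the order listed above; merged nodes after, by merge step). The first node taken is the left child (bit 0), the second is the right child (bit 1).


Huffman tree construction:
Step 1: Merge B(5) + E(22) = 27
Step 2: Merge I(22) + (B+E)(27) = 49
Read each symbol's code off the tree from the root (left child = 0, right child = 1).

Codes:
  E: 11 (length 2)
  I: 0 (length 1)
  B: 10 (length 2)
Average code length: 76/49 = 1.5510 bits/symbol


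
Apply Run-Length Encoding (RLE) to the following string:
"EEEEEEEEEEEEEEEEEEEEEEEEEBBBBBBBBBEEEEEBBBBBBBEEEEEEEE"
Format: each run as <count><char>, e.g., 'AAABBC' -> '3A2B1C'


Scanning runs left to right:
  i=0: run of 'E' x 25 -> '25E'
  i=25: run of 'B' x 9 -> '9B'
  i=34: run of 'E' x 5 -> '5E'
  i=39: run of 'B' x 7 -> '7B'
  i=46: run of 'E' x 8 -> '8E'

RLE = 25E9B5E7B8E


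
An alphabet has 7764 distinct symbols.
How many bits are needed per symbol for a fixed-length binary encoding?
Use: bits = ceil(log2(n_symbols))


log2(7764) = 12.9226
Bracket: 2^12 = 4096 < 7764 <= 2^13 = 8192
So ceil(log2(7764)) = 13

bits = ceil(log2(7764)) = ceil(12.9226) = 13 bits


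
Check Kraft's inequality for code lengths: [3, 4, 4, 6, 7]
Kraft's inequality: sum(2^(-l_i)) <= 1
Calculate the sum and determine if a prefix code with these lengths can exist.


Sum = 2^(-3) + 2^(-4) + 2^(-4) + 2^(-6) + 2^(-7)
    = 0.125 + 0.0625 + 0.0625 + 0.015625 + 0.0078125
    = 35/128 = 0.2734375
Since 0.2734375 <= 1, Kraft's inequality IS satisfied.
A prefix code with these lengths CAN exist.

Kraft sum = 0.2734375. Satisfied.


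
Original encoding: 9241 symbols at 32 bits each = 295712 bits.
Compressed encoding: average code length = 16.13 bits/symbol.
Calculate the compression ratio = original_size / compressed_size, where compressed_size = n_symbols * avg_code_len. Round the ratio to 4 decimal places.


original_size = n_symbols * orig_bits = 9241 * 32 = 295712 bits
compressed_size = n_symbols * avg_code_len = 9241 * 16.13 = 149057.33 bits
ratio = original_size / compressed_size = 295712 / 149057.33 = 1.9839

Compression ratio = 1.9839


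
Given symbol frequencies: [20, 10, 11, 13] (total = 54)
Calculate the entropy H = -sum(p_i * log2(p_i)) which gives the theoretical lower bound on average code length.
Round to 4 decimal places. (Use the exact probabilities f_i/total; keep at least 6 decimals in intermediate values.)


Per-symbol terms -p_i * log2(p_i) with p_i = f_i/54:
  p = 20/54 = 0.370370: log2(p) = -1.432959, -p*log2(p) = 0.530726
  p = 10/54 = 0.185185: log2(p) = -2.432959, -p*log2(p) = 0.450548
  p = 11/54 = 0.203704: log2(p) = -2.295456, -p*log2(p) = 0.467593
  p = 13/54 = 0.240741: log2(p) = -2.054448, -p*log2(p) = 0.494589
H = 0.530726 + 0.450548 + 0.467593 + 0.494589 = 1.943456

H = 1.9435 bits/symbol


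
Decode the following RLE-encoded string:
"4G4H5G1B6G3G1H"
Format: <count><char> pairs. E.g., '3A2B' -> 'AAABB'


Expanding each <count><char> pair:
  4G -> 'GGGG'
  4H -> 'HHHH'
  5G -> 'GGGGG'
  1B -> 'B'
  6G -> 'GGGGGG'
  3G -> 'GGG'
  1H -> 'H'

Decoded = GGGGHHHHGGGGGBGGGGGGGGGH


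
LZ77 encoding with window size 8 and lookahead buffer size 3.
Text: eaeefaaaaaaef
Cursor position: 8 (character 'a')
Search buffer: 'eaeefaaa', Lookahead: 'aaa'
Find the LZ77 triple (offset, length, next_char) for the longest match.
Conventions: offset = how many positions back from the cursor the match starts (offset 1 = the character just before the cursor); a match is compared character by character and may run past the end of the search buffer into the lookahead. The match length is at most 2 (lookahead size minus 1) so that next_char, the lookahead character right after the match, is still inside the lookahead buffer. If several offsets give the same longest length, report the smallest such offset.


Try each offset into the search buffer:
  offset=1 (pos 7, char 'a'): match length 2
  offset=2 (pos 6, char 'a'): match length 2
  offset=3 (pos 5, char 'a'): match length 2
  offset=4 (pos 4, char 'f'): match length 0
  offset=5 (pos 3, char 'e'): match length 0
  offset=6 (pos 2, char 'e'): match length 0
  offset=7 (pos 1, char 'a'): match length 1
  offset=8 (pos 0, char 'e'): match length 0
Longest match has length 2, found at offsets 1, 2, 3; take the smallest, offset 1.
next_char = character at position 8 + 2 = 10 -> 'a'

Best match: offset=1, length=2 (matching 'aa' starting at position 7)
LZ77 triple: (1, 2, 'a')


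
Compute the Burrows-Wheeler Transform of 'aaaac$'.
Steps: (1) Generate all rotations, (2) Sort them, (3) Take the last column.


Rotations (sorted):
  0: $aaaac -> last char: c
  1: aaaac$ -> last char: $
  2: aaac$a -> last char: a
  3: aac$aa -> last char: a
  4: ac$aaa -> last char: a
  5: c$aaaa -> last char: a


BWT = c$aaaa


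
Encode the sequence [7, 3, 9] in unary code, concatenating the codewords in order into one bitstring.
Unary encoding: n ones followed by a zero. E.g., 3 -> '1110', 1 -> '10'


Encode each number as n ones followed by a terminating 0:
  7 -> 11111110 (8 bits)
  3 -> 1110 (4 bits)
  9 -> 1111111110 (10 bits)
Total length = 8 + 4 + 10 = 22 bits.

Unary([7, 3, 9]) = 1111111011101111111110 (22 bits)


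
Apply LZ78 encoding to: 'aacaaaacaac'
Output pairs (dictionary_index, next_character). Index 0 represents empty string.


LZ78 encoding steps:
Dictionary: {0: ''}
Step 1: w='' (idx 0), next='a' -> output (0, 'a'), add 'a' as idx 1
Step 2: w='a' (idx 1), next='c' -> output (1, 'c'), add 'ac' as idx 2
Step 3: w='a' (idx 1), next='a' -> output (1, 'a'), add 'aa' as idx 3
Step 4: w='aa' (idx 3), next='c' -> output (3, 'c'), add 'aac' as idx 4
Step 5: w='aac' (idx 4), end of input -> output (4, '')


Encoded: [(0, 'a'), (1, 'c'), (1, 'a'), (3, 'c'), (4, '')]


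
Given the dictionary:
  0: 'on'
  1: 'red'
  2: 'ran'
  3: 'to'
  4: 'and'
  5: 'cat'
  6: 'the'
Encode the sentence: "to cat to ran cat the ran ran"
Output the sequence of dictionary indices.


Look up each word in the dictionary:
  'to' -> 3
  'cat' -> 5
  'to' -> 3
  'ran' -> 2
  'cat' -> 5
  'the' -> 6
  'ran' -> 2
  'ran' -> 2

Encoded: [3, 5, 3, 2, 5, 6, 2, 2]


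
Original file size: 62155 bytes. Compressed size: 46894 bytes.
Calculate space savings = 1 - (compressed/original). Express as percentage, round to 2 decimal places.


ratio = compressed/original = 46894/62155 = 0.754469
savings = 1 - ratio = 1 - 0.754469 = 0.245531
as a percentage: 0.245531 * 100 = 24.55%

Space savings = 1 - 46894/62155 = 24.55%


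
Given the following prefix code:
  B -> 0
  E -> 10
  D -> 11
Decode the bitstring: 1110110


Decoding step by step:
Bits 11 -> D
Bits 10 -> E
Bits 11 -> D
Bits 0 -> B


Decoded message: DEDB


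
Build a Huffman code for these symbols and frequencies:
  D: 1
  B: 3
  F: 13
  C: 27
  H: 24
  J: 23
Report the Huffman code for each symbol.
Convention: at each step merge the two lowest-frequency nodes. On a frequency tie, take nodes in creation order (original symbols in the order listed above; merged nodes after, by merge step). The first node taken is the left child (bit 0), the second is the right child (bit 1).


Huffman tree construction:
Step 1: Merge D(1) + B(3) = 4
Step 2: Merge (D+B)(4) + F(13) = 17
Step 3: Merge ((D+B)+F)(17) + J(23) = 40
Step 4: Merge H(24) + C(27) = 51
Step 5: Merge (((D+B)+F)+J)(40) + (H+C)(51) = 91
Read each symbol's code off the tree from the root (left child = 0, right child = 1).

Codes:
  D: 0000 (length 4)
  B: 0001 (length 4)
  F: 001 (length 3)
  C: 11 (length 2)
  H: 10 (length 2)
  J: 01 (length 2)
Average code length: 203/91 = 2.2308 bits/symbol


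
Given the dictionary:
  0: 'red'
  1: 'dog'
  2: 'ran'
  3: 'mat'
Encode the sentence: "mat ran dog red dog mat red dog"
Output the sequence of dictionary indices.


Look up each word in the dictionary:
  'mat' -> 3
  'ran' -> 2
  'dog' -> 1
  'red' -> 0
  'dog' -> 1
  'mat' -> 3
  'red' -> 0
  'dog' -> 1

Encoded: [3, 2, 1, 0, 1, 3, 0, 1]


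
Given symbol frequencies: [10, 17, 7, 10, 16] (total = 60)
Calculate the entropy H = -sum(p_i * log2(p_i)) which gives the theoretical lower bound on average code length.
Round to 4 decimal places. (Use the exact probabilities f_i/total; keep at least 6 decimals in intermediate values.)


Per-symbol terms -p_i * log2(p_i) with p_i = f_i/60:
  p = 10/60 = 0.166667: log2(p) = -2.584963, -p*log2(p) = 0.430827
  p = 17/60 = 0.283333: log2(p) = -1.819428, -p*log2(p) = 0.515505
  p = 7/60 = 0.116667: log2(p) = -3.099536, -p*log2(p) = 0.361612
  p = 10/60 = 0.166667: log2(p) = -2.584963, -p*log2(p) = 0.430827
  p = 16/60 = 0.266667: log2(p) = -1.906891, -p*log2(p) = 0.508504
H = 0.430827 + 0.515505 + 0.361612 + 0.430827 + 0.508504 = 2.247275

H = 2.2473 bits/symbol


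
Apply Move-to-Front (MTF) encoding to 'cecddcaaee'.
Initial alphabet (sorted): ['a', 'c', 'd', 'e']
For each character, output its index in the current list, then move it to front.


MTF encoding:
'c': index 1 in ['a', 'c', 'd', 'e'] -> ['c', 'a', 'd', 'e']
'e': index 3 in ['c', 'a', 'd', 'e'] -> ['e', 'c', 'a', 'd']
'c': index 1 in ['e', 'c', 'a', 'd'] -> ['c', 'e', 'a', 'd']
'd': index 3 in ['c', 'e', 'a', 'd'] -> ['d', 'c', 'e', 'a']
'd': index 0 in ['d', 'c', 'e', 'a'] -> ['d', 'c', 'e', 'a']
'c': index 1 in ['d', 'c', 'e', 'a'] -> ['c', 'd', 'e', 'a']
'a': index 3 in ['c', 'd', 'e', 'a'] -> ['a', 'c', 'd', 'e']
'a': index 0 in ['a', 'c', 'd', 'e'] -> ['a', 'c', 'd', 'e']
'e': index 3 in ['a', 'c', 'd', 'e'] -> ['e', 'a', 'c', 'd']
'e': index 0 in ['e', 'a', 'c', 'd'] -> ['e', 'a', 'c', 'd']


Output: [1, 3, 1, 3, 0, 1, 3, 0, 3, 0]


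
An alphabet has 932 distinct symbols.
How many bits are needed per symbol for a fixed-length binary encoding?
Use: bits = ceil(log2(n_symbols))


log2(932) = 9.8642
Bracket: 2^9 = 512 < 932 <= 2^10 = 1024
So ceil(log2(932)) = 10

bits = ceil(log2(932)) = ceil(9.8642) = 10 bits


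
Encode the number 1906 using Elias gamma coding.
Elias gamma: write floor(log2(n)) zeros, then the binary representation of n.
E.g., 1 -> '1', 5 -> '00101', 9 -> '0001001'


num_bits = floor(log2(1906)) + 1 = 11
leading_zeros = num_bits - 1 = 10
binary(1906) = 11101110010

Elias gamma(1906) = '0000000000' + '11101110010' = 000000000011101110010 (21 bits)


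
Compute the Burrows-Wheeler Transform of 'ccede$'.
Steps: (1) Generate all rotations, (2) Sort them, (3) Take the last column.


Rotations (sorted):
  0: $ccede -> last char: e
  1: ccede$ -> last char: $
  2: cede$c -> last char: c
  3: de$cce -> last char: e
  4: e$cced -> last char: d
  5: ede$cc -> last char: c


BWT = e$cedc


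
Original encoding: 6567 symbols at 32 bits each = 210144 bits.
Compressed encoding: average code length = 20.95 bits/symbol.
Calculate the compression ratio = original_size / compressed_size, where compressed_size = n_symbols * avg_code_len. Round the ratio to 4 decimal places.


original_size = n_symbols * orig_bits = 6567 * 32 = 210144 bits
compressed_size = n_symbols * avg_code_len = 6567 * 20.95 = 137578.65 bits
ratio = original_size / compressed_size = 210144 / 137578.65 = 1.5274

Compression ratio = 1.5274


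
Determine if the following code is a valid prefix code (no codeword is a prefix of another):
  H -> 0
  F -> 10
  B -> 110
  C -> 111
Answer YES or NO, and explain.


Checking each pair (does one codeword prefix another?):
  H='0' vs F='10': no prefix
  H='0' vs B='110': no prefix
  H='0' vs C='111': no prefix
  F='10' vs H='0': no prefix
  F='10' vs B='110': no prefix
  F='10' vs C='111': no prefix
  B='110' vs H='0': no prefix
  B='110' vs F='10': no prefix
  B='110' vs C='111': no prefix
  C='111' vs H='0': no prefix
  C='111' vs F='10': no prefix
  C='111' vs B='110': no prefix
No violation found over all pairs.

YES -- this is a valid prefix code. No codeword is a prefix of any other codeword.


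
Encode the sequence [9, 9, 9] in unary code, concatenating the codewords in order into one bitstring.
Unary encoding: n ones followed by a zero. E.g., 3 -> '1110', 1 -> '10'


Encode each number as n ones followed by a terminating 0:
  9 -> 1111111110 (10 bits)
  9 -> 1111111110 (10 bits)
  9 -> 1111111110 (10 bits)
Total length = 10 + 10 + 10 = 30 bits.

Unary([9, 9, 9]) = 111111111011111111101111111110 (30 bits)


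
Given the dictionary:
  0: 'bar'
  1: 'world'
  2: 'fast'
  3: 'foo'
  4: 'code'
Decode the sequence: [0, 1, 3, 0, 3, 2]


Look up each index in the dictionary:
  0 -> 'bar'
  1 -> 'world'
  3 -> 'foo'
  0 -> 'bar'
  3 -> 'foo'
  2 -> 'fast'

Decoded: "bar world foo bar foo fast"


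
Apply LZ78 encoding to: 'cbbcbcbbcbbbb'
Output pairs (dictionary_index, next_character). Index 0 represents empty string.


LZ78 encoding steps:
Dictionary: {0: ''}
Step 1: w='' (idx 0), next='c' -> output (0, 'c'), add 'c' as idx 1
Step 2: w='' (idx 0), next='b' -> output (0, 'b'), add 'b' as idx 2
Step 3: w='b' (idx 2), next='c' -> output (2, 'c'), add 'bc' as idx 3
Step 4: w='bc' (idx 3), next='b' -> output (3, 'b'), add 'bcb' as idx 4
Step 5: w='bcb' (idx 4), next='b' -> output (4, 'b'), add 'bcbb' as idx 5
Step 6: w='b' (idx 2), next='b' -> output (2, 'b'), add 'bb' as idx 6


Encoded: [(0, 'c'), (0, 'b'), (2, 'c'), (3, 'b'), (4, 'b'), (2, 'b')]


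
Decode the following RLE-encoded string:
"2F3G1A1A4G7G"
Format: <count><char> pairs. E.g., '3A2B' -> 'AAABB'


Expanding each <count><char> pair:
  2F -> 'FF'
  3G -> 'GGG'
  1A -> 'A'
  1A -> 'A'
  4G -> 'GGGG'
  7G -> 'GGGGGGG'

Decoded = FFGGGAAGGGGGGGGGGG


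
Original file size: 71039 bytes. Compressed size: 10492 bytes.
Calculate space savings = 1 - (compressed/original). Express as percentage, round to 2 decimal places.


ratio = compressed/original = 10492/71039 = 0.147694
savings = 1 - ratio = 1 - 0.147694 = 0.852306
as a percentage: 0.852306 * 100 = 85.23%

Space savings = 1 - 10492/71039 = 85.23%


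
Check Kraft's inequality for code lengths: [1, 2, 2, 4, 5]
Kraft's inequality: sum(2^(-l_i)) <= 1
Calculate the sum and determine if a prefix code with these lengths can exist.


Sum = 2^(-1) + 2^(-2) + 2^(-2) + 2^(-4) + 2^(-5)
    = 0.5 + 0.25 + 0.25 + 0.0625 + 0.03125
    = 35/32 = 1.09375
Since 1.09375 > 1, Kraft's inequality is NOT satisfied.
A prefix code with these lengths CANNOT exist.

Kraft sum = 1.09375. Not satisfied.


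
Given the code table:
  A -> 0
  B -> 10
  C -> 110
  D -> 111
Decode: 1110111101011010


Decoding:
111 -> D
0 -> A
111 -> D
10 -> B
10 -> B
110 -> C
10 -> B


Result: DADBBCB


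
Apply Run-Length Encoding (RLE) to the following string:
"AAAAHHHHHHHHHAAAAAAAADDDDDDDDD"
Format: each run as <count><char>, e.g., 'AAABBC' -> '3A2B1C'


Scanning runs left to right:
  i=0: run of 'A' x 4 -> '4A'
  i=4: run of 'H' x 9 -> '9H'
  i=13: run of 'A' x 8 -> '8A'
  i=21: run of 'D' x 9 -> '9D'

RLE = 4A9H8A9D


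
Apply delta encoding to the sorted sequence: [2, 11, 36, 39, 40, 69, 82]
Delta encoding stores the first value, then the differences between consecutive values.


First value: 2
Deltas:
  11 - 2 = 9
  36 - 11 = 25
  39 - 36 = 3
  40 - 39 = 1
  69 - 40 = 29
  82 - 69 = 13


Delta encoded: [2, 9, 25, 3, 1, 29, 13]


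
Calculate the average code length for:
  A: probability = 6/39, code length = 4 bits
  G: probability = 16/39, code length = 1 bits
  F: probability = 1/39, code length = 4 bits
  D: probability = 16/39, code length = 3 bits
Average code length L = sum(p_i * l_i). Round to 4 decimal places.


Weighted contributions p_i * l_i:
  A: (6/39) * 4 = 24/39
  G: (16/39) * 1 = 16/39
  F: (1/39) * 4 = 4/39
  D: (16/39) * 3 = 48/39
Sum = (24 + 16 + 4 + 48)/39 = 92/39

L = 92/39 = 2.3590 bits/symbol


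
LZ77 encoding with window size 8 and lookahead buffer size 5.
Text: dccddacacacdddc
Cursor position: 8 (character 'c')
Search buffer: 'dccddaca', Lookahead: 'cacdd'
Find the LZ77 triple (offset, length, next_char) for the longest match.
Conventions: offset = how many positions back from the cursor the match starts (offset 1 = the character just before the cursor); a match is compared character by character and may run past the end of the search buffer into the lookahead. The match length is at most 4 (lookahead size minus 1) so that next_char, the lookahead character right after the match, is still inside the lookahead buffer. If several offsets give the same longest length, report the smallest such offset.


Try each offset into the search buffer:
  offset=1 (pos 7, char 'a'): match length 0
  offset=2 (pos 6, char 'c'): match length 3
  offset=3 (pos 5, char 'a'): match length 0
  offset=4 (pos 4, char 'd'): match length 0
  offset=5 (pos 3, char 'd'): match length 0
  offset=6 (pos 2, char 'c'): match length 1
  offset=7 (pos 1, char 'c'): match length 1
  offset=8 (pos 0, char 'd'): match length 0
Longest match has length 3 at offset 2.
next_char = character at position 8 + 3 = 11 -> 'd'

Best match: offset=2, length=3 (matching 'cac' starting at position 6)
LZ77 triple: (2, 3, 'd')


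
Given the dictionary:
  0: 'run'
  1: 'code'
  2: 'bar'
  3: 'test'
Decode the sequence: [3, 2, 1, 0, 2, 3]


Look up each index in the dictionary:
  3 -> 'test'
  2 -> 'bar'
  1 -> 'code'
  0 -> 'run'
  2 -> 'bar'
  3 -> 'test'

Decoded: "test bar code run bar test"


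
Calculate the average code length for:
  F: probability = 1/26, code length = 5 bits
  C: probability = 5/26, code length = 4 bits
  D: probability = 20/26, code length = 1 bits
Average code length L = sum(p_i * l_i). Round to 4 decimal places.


Weighted contributions p_i * l_i:
  F: (1/26) * 5 = 5/26
  C: (5/26) * 4 = 20/26
  D: (20/26) * 1 = 20/26
Sum = (5 + 20 + 20)/26 = 45/26

L = 45/26 = 1.7308 bits/symbol


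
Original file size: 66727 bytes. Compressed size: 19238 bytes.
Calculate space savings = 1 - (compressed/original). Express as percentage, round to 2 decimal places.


ratio = compressed/original = 19238/66727 = 0.288309
savings = 1 - ratio = 1 - 0.288309 = 0.711691
as a percentage: 0.711691 * 100 = 71.17%

Space savings = 1 - 19238/66727 = 71.17%


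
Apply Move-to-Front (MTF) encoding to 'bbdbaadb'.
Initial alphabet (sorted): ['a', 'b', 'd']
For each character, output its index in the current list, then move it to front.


MTF encoding:
'b': index 1 in ['a', 'b', 'd'] -> ['b', 'a', 'd']
'b': index 0 in ['b', 'a', 'd'] -> ['b', 'a', 'd']
'd': index 2 in ['b', 'a', 'd'] -> ['d', 'b', 'a']
'b': index 1 in ['d', 'b', 'a'] -> ['b', 'd', 'a']
'a': index 2 in ['b', 'd', 'a'] -> ['a', 'b', 'd']
'a': index 0 in ['a', 'b', 'd'] -> ['a', 'b', 'd']
'd': index 2 in ['a', 'b', 'd'] -> ['d', 'a', 'b']
'b': index 2 in ['d', 'a', 'b'] -> ['b', 'd', 'a']


Output: [1, 0, 2, 1, 2, 0, 2, 2]


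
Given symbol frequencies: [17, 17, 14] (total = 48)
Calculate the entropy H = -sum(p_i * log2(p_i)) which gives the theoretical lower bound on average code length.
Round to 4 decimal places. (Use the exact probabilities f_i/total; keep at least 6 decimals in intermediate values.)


Per-symbol terms -p_i * log2(p_i) with p_i = f_i/48:
  p = 17/48 = 0.354167: log2(p) = -1.497500, -p*log2(p) = 0.530364
  p = 17/48 = 0.354167: log2(p) = -1.497500, -p*log2(p) = 0.530364
  p = 14/48 = 0.291667: log2(p) = -1.777608, -p*log2(p) = 0.518469
H = 0.530364 + 0.530364 + 0.518469 = 1.579197

H = 1.5792 bits/symbol


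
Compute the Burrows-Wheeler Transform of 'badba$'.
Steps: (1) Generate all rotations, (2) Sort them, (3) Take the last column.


Rotations (sorted):
  0: $badba -> last char: a
  1: a$badb -> last char: b
  2: adba$b -> last char: b
  3: ba$bad -> last char: d
  4: badba$ -> last char: $
  5: dba$ba -> last char: a


BWT = abbd$a


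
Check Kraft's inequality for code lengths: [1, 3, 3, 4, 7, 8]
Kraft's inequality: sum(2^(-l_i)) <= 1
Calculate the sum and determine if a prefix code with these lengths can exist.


Sum = 2^(-1) + 2^(-3) + 2^(-3) + 2^(-4) + 2^(-7) + 2^(-8)
    = 0.5 + 0.125 + 0.125 + 0.0625 + 0.0078125 + 0.00390625
    = 211/256 = 0.82421875
Since 0.82421875 <= 1, Kraft's inequality IS satisfied.
A prefix code with these lengths CAN exist.

Kraft sum = 0.82421875. Satisfied.


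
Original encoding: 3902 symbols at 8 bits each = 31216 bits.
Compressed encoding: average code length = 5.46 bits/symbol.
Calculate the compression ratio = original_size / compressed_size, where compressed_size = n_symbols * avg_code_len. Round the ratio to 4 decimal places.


original_size = n_symbols * orig_bits = 3902 * 8 = 31216 bits
compressed_size = n_symbols * avg_code_len = 3902 * 5.46 = 21304.92 bits
ratio = original_size / compressed_size = 31216 / 21304.92 = 1.4652

Compression ratio = 1.4652


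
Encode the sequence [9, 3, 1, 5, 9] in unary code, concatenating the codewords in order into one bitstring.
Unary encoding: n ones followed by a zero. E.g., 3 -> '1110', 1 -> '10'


Encode each number as n ones followed by a terminating 0:
  9 -> 1111111110 (10 bits)
  3 -> 1110 (4 bits)
  1 -> 10 (2 bits)
  5 -> 111110 (6 bits)
  9 -> 1111111110 (10 bits)
Total length = 10 + 4 + 2 + 6 + 10 = 32 bits.

Unary([9, 3, 1, 5, 9]) = 11111111101110101111101111111110 (32 bits)


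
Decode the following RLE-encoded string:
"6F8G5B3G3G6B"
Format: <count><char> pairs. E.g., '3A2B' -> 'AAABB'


Expanding each <count><char> pair:
  6F -> 'FFFFFF'
  8G -> 'GGGGGGGG'
  5B -> 'BBBBB'
  3G -> 'GGG'
  3G -> 'GGG'
  6B -> 'BBBBBB'

Decoded = FFFFFFGGGGGGGGBBBBBGGGGGGBBBBBB


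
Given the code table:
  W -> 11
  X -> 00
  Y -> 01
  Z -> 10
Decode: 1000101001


Decoding:
10 -> Z
00 -> X
10 -> Z
10 -> Z
01 -> Y


Result: ZXZZY


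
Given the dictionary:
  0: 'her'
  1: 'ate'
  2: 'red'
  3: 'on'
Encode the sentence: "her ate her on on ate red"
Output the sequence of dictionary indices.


Look up each word in the dictionary:
  'her' -> 0
  'ate' -> 1
  'her' -> 0
  'on' -> 3
  'on' -> 3
  'ate' -> 1
  'red' -> 2

Encoded: [0, 1, 0, 3, 3, 1, 2]


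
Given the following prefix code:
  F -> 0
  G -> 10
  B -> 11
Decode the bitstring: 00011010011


Decoding step by step:
Bits 0 -> F
Bits 0 -> F
Bits 0 -> F
Bits 11 -> B
Bits 0 -> F
Bits 10 -> G
Bits 0 -> F
Bits 11 -> B


Decoded message: FFFBFGFB


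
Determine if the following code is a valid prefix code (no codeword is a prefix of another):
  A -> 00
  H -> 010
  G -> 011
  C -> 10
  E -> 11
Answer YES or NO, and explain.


Checking each pair (does one codeword prefix another?):
  A='00' vs H='010': no prefix
  A='00' vs G='011': no prefix
  A='00' vs C='10': no prefix
  A='00' vs E='11': no prefix
  H='010' vs A='00': no prefix
  H='010' vs G='011': no prefix
  H='010' vs C='10': no prefix
  H='010' vs E='11': no prefix
  G='011' vs A='00': no prefix
  G='011' vs H='010': no prefix
  G='011' vs C='10': no prefix
  G='011' vs E='11': no prefix
  C='10' vs A='00': no prefix
  C='10' vs H='010': no prefix
  C='10' vs G='011': no prefix
  C='10' vs E='11': no prefix
  E='11' vs A='00': no prefix
  E='11' vs H='010': no prefix
  E='11' vs G='011': no prefix
  E='11' vs C='10': no prefix
No violation found over all pairs.

YES -- this is a valid prefix code. No codeword is a prefix of any other codeword.


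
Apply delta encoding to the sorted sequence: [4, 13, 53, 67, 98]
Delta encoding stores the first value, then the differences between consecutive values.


First value: 4
Deltas:
  13 - 4 = 9
  53 - 13 = 40
  67 - 53 = 14
  98 - 67 = 31


Delta encoded: [4, 9, 40, 14, 31]


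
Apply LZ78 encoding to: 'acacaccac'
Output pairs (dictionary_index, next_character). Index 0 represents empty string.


LZ78 encoding steps:
Dictionary: {0: ''}
Step 1: w='' (idx 0), next='a' -> output (0, 'a'), add 'a' as idx 1
Step 2: w='' (idx 0), next='c' -> output (0, 'c'), add 'c' as idx 2
Step 3: w='a' (idx 1), next='c' -> output (1, 'c'), add 'ac' as idx 3
Step 4: w='ac' (idx 3), next='c' -> output (3, 'c'), add 'acc' as idx 4
Step 5: w='ac' (idx 3), end of input -> output (3, '')


Encoded: [(0, 'a'), (0, 'c'), (1, 'c'), (3, 'c'), (3, '')]


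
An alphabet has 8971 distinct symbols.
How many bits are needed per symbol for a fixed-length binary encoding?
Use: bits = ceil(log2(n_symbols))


log2(8971) = 13.1311
Bracket: 2^13 = 8192 < 8971 <= 2^14 = 16384
So ceil(log2(8971)) = 14

bits = ceil(log2(8971)) = ceil(13.1311) = 14 bits


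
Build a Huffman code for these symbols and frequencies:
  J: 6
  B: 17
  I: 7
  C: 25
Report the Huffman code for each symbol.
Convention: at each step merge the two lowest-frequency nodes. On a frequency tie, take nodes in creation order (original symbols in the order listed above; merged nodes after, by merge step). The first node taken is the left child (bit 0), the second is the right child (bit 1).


Huffman tree construction:
Step 1: Merge J(6) + I(7) = 13
Step 2: Merge (J+I)(13) + B(17) = 30
Step 3: Merge C(25) + ((J+I)+B)(30) = 55
Read each symbol's code off the tree from the root (left child = 0, right child = 1).

Codes:
  J: 100 (length 3)
  B: 11 (length 2)
  I: 101 (length 3)
  C: 0 (length 1)
Average code length: 98/55 = 1.7818 bits/symbol
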